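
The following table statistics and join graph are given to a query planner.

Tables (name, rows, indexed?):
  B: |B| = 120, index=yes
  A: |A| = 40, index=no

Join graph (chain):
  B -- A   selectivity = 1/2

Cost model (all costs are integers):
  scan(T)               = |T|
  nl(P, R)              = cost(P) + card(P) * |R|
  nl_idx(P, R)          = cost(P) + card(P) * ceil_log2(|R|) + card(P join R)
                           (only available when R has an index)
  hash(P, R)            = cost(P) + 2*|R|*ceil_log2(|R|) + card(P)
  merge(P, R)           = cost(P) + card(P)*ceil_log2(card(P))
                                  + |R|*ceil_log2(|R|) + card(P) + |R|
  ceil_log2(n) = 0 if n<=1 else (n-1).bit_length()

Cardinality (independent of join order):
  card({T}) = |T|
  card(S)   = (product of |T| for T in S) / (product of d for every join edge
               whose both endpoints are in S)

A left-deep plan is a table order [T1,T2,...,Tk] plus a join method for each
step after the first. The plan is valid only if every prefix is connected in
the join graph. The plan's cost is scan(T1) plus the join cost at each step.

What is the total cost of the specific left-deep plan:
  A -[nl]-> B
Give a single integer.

4840

step 1: scan A: cost=40, card=40
step 2: join B via nl
    card(P join B) = 40*120/(2) = 2400
    cost = 40 + 40*120 = 4840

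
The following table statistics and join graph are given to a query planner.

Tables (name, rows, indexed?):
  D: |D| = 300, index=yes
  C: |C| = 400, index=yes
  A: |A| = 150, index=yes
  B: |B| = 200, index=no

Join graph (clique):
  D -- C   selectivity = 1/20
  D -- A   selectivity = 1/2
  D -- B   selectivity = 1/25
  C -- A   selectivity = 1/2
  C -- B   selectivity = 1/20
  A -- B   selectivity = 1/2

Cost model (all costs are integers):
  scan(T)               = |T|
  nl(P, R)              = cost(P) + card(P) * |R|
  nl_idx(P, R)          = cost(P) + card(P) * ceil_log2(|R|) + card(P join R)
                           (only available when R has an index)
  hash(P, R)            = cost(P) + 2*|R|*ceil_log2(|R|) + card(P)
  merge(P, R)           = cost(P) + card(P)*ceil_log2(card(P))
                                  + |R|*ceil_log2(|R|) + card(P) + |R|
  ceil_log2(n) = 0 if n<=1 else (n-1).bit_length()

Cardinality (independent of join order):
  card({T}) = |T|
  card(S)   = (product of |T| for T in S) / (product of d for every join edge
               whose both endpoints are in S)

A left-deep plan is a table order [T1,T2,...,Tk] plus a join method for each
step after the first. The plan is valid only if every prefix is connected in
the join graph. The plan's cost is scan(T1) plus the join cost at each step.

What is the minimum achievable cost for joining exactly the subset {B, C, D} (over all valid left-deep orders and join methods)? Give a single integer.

13400

Selinger DP over subsets of {B,C,D}:
  {D}: scan cost=300, card=300
  {C}: scan cost=400, card=400
  {B}: scan cost=200, card=200
  {CD}: card=6000; try (D,hash)→6200, (C,merge)→7300, (D,merge)→7400, (C,hash)→7800, (C,nl_idx)→9000, (D,nl_idx)→10000 …(+2); best=6200 via (D,hash)
  {BD}: card=2400; try (B,hash)→3800, (D,nl_idx)→4400, (D,merge)→5000, (B,merge)→5100, (D,hash)→5800, (D,nl)→60200 …(+1); best=3800 via (B,hash)
  {BC}: card=4000; try (B,hash)→4000, (C,merge)→6000, (C,nl_idx)→6000, (B,merge)→6200, (C,hash)→7600, (C,nl)→80200 …(+1); best=4000 via (B,hash)
  {BCD}: card=2400; try (D,hash)→13400, (C,hash)→13400, (B,hash)→15400, (C,nl_idx)→27800, (C,merge)→39000, (D,nl_idx)→42400 …(+5); best=13400 via (D,hash)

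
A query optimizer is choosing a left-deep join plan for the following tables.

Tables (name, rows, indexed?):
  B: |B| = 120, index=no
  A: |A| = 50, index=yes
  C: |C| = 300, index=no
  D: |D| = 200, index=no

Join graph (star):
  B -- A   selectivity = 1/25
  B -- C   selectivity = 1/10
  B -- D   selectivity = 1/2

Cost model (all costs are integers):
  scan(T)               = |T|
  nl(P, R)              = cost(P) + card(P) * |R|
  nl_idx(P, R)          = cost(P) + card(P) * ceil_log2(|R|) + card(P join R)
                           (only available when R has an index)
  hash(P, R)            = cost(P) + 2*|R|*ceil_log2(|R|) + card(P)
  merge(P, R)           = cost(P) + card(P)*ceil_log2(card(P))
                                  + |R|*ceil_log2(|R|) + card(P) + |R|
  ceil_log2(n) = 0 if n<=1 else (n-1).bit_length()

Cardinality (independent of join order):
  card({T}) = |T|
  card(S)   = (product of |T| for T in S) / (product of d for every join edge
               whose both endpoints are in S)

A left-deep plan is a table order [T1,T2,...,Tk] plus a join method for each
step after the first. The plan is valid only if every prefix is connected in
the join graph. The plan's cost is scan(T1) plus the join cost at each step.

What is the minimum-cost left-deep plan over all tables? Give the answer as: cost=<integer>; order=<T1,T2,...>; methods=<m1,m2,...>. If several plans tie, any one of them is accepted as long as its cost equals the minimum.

Selinger DP (subsets sized 1..n):
  {B}: scan cost=120, card=120
  {A}: scan cost=50, card=50
  {C}: scan cost=300, card=300
  {D}: scan cost=200, card=200
  {AB}: card=240; try (A,hash)→840, (A,nl_idx)→1080, (B,merge)→1360, (A,merge)→1430, (B,hash)→1780, (B,nl)→6050 …(+1); best=840 via (A,hash)
  {BC}: card=3600; try (B,hash)→2280, (C,merge)→4080, (B,merge)→4260, (C,hash)→5640, (C,nl)→36120, (B,nl)→36300; best=2280 via (B,hash)
  {BD}: card=12000; try (B,hash)→2080, (D,merge)→2880, (B,merge)→2960, (D,hash)→3440, (D,nl)→24120, (B,nl)→24200; best=2080 via (B,hash)
  {ABC}: card=7200; try (C,merge)→6000, (C,hash)→6480, (A,hash)→6480, (A,nl_idx)→31080, (A,merge)→49430, (C,nl)→72840 …(+1); best=6000 via (C,merge)
  {ABD}: card=24000; try (D,hash)→4280, (D,merge)→4800, (A,hash)→14680, (D,nl)→48840, (A,nl_idx)→98080, (A,merge)→182430 …(+1); best=4280 via (D,hash)
  {BCD}: card=360000; try (D,hash)→9080, (C,hash)→19480, (D,merge)→50880, (C,merge)→185080, (D,nl)→722280, (C,nl)→3602080; best=9080 via (D,hash)
  {ABCD}: card=720000; try (D,hash)→16400, (C,hash)→33680, (D,merge)→108600, (A,hash)→369680, (C,merge)→391280, (D,nl)→1446000 …(+4); best=16400 via (D,hash)

cost=16400; order=B,A,C,D; methods=hash,merge,hash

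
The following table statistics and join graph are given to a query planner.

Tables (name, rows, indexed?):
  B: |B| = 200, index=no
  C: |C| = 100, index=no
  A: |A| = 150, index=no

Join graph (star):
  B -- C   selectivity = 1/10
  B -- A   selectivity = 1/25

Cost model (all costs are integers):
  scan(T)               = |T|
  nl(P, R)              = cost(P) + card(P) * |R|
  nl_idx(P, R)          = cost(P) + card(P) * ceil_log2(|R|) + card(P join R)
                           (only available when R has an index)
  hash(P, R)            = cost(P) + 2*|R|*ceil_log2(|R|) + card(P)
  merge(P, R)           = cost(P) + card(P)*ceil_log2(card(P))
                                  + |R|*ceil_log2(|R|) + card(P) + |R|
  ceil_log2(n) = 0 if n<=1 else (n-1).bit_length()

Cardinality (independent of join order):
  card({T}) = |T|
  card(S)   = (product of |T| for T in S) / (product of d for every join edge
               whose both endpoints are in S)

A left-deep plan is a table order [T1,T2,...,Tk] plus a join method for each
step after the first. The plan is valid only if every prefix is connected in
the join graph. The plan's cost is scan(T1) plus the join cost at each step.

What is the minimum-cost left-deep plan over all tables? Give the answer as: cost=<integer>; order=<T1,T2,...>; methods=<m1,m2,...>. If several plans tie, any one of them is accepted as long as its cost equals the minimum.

cost=5400; order=B,A,C; methods=hash,hash

Selinger DP (subsets sized 1..n):
  {B}: scan cost=200, card=200
  {C}: scan cost=100, card=100
  {A}: scan cost=150, card=150
  {BC}: card=2000; try (C,hash)→1800, (B,merge)→2700, (C,merge)→2800, (B,hash)→3400, (B,nl)→20100, (C,nl)→20200; best=1800 via (C,hash)
  {AB}: card=1200; try (A,hash)→2800, (B,merge)→3300, (A,merge)→3350, (B,hash)→3500, (B,nl)→30150, (A,nl)→30200; best=2800 via (A,hash)
  {ABC}: card=12000; try (C,hash)→5400, (A,hash)→6200, (C,merge)→18000, (A,merge)→27150, (C,nl)→122800, (A,nl)→301800; best=5400 via (C,hash)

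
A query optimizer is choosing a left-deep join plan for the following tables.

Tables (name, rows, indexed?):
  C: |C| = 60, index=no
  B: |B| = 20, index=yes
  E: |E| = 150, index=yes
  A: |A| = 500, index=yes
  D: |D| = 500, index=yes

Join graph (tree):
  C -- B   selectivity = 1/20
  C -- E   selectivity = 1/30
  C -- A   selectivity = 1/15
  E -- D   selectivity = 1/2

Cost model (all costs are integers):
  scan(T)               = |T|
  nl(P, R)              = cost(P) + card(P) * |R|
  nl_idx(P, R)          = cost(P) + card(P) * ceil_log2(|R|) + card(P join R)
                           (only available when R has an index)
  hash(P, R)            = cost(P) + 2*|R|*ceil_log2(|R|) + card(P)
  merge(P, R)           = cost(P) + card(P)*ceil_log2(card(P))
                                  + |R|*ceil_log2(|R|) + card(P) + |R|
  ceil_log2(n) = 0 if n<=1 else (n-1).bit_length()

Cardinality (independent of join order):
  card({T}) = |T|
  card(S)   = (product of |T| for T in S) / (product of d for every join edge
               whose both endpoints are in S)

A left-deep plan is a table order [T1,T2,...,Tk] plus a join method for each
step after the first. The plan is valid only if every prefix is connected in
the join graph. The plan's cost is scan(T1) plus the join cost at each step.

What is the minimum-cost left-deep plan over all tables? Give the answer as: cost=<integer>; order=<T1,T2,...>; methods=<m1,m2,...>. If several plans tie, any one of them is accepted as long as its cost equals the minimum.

Selinger DP (subsets sized 1..n):
  {C}: scan cost=60, card=60
  {B}: scan cost=20, card=20
  {E}: scan cost=150, card=150
  {A}: scan cost=500, card=500
  {D}: scan cost=500, card=500
  {BC}: card=60; try (B,hash)→320, (B,nl_idx)→420, (C,merge)→560, (B,merge)→600, (C,hash)→760, (C,nl)→1220 …(+1); best=320 via (B,hash)
  {CE}: card=300; try (E,nl_idx)→840, (C,hash)→1020, (E,merge)→1830, (C,merge)→1920, (E,hash)→2520, (E,nl)→9060 …(+1); best=840 via (E,nl_idx)
  {AC}: card=2000; try (C,hash)→1720, (A,nl_idx)→2600, (A,merge)→5480, (C,merge)→5920, (A,hash)→9120, (A,nl)→30060 …(+1); best=1720 via (C,hash)
  {DE}: card=37500; try (E,hash)→3400, (D,merge)→6500, (E,merge)→6850, (D,hash)→9300, (D,nl_idx)→39000, (E,nl_idx)→42000 …(+2); best=3400 via (E,hash)
  {BCE}: card=300; try (E,nl_idx)→1100, (B,hash)→1340, (E,merge)→2090, (B,nl_idx)→2640, (E,hash)→2780, (B,merge)→3960 …(+2); best=1100 via (E,nl_idx)
  {ABC}: card=2000; try (A,nl_idx)→2860, (B,hash)→3920, (A,merge)→5740, (A,hash)→9380, (B,nl_idx)→13720, (B,merge)→25840 …(+2); best=2860 via (A,nl_idx)
  {ACE}: card=10000; try (E,hash)→6120, (A,merge)→8840, (A,hash)→10140, (A,nl_idx)→13540, (E,merge)→27070, (E,nl_idx)→27720 …(+2); best=6120 via (E,hash)
  {CDE}: card=75000; try (D,merge)→8840, (D,hash)→10140, (C,hash)→41620, (D,nl_idx)→78540, (D,nl)→150840, (C,merge)→641320 …(+1); best=8840 via (D,merge)
  {ABCE}: card=10000; try (E,hash)→7260, (A,merge)→9100, (A,hash)→10400, (A,nl_idx)→13800, (B,hash)→16320, (E,merge)→28210 …(+6); best=7260 via (E,hash)
  {BCDE}: card=75000; try (D,merge)→9100, (D,hash)→10400, (D,nl_idx)→78800, (B,hash)→84040, (D,nl)→151100, (B,nl_idx)→458840 …(+2); best=9100 via (D,merge)
  {ACDE}: card=2500000; try (D,hash)→25120, (A,hash)→92840, (D,merge)→161120, (A,merge)→1363840, (D,nl_idx)→2596120, (A,nl_idx)→3183840 …(+2); best=25120 via (D,hash)
  {ABCDE}: card=2500000; try (D,hash)→26260, (A,hash)→93100, (D,merge)→162260, (A,merge)→1364100, (B,hash)→2525320, (D,nl_idx)→2597260 …(+6); best=26260 via (D,hash)

cost=26260; order=C,B,A,E,D; methods=hash,nl_idx,hash,hash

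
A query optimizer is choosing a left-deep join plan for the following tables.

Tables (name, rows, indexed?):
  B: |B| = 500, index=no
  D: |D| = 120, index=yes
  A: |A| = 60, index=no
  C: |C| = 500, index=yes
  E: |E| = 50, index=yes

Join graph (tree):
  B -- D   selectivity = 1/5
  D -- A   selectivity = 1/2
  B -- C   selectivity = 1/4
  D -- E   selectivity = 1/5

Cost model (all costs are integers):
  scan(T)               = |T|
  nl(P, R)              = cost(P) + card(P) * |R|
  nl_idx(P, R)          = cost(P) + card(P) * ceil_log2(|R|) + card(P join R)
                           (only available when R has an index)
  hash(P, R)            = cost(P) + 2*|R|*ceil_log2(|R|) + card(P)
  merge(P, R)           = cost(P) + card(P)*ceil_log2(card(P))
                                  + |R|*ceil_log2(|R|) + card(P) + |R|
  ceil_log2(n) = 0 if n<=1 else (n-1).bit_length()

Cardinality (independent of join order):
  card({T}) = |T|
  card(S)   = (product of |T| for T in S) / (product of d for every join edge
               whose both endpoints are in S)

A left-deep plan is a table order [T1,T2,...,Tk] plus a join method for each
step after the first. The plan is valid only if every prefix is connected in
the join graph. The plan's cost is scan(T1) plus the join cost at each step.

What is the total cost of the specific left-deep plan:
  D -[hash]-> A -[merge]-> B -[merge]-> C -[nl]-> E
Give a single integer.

2257257760

step 1: scan D: cost=120, card=120
step 2: join A via hash
    card(P join A) = 120*60/(2) = 3600
    cost = 120 + 2*60*6 + 120 = 960
step 3: join B via merge
    card(P join B) = 3600*500/(5) = 360000
    cost = 960 + 3600*12 + 500*9 + 3600 + 500 = 52760
step 4: join C via merge
    card(P join C) = 360000*500/(4) = 45000000
    cost = 52760 + 360000*19 + 500*9 + 360000 + 500 = 7257760
step 5: join E via nl
    card(P join E) = 45000000*50/(5) = 450000000
    cost = 7257760 + 45000000*50 = 2257257760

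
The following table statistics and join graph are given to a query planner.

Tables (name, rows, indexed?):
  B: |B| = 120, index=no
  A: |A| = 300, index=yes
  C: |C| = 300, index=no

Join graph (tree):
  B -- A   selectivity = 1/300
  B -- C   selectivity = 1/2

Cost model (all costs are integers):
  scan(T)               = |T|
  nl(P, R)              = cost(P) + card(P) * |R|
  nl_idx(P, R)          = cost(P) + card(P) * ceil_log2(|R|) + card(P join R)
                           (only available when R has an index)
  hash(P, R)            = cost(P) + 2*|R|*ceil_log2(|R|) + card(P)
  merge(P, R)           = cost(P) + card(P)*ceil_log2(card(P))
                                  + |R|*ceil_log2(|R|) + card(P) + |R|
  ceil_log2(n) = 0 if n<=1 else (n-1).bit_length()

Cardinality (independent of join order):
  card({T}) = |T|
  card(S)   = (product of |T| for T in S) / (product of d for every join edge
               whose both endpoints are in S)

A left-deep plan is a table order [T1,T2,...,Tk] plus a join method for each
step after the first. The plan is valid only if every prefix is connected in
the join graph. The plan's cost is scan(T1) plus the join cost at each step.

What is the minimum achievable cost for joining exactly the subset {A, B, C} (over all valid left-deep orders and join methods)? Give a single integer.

5280

Selinger DP over subsets of {A,B,C}:
  {B}: scan cost=120, card=120
  {A}: scan cost=300, card=300
  {C}: scan cost=300, card=300
  {AB}: card=120; try (A,nl_idx)→1320, (B,hash)→2280, (A,merge)→4080, (B,merge)→4260, (A,hash)→5640, (A,nl)→36120 …(+1); best=1320 via (A,nl_idx)
  {BC}: card=18000; try (B,hash)→2280, (C,merge)→4080, (B,merge)→4260, (C,hash)→5640, (C,nl)→36120, (B,nl)→36300; best=2280 via (B,hash)
  {ABC}: card=18000; try (C,merge)→5280, (C,hash)→6840, (A,hash)→25680, (C,nl)→37320, (A,nl_idx)→182280, (A,merge)→293280 …(+1); best=5280 via (C,merge)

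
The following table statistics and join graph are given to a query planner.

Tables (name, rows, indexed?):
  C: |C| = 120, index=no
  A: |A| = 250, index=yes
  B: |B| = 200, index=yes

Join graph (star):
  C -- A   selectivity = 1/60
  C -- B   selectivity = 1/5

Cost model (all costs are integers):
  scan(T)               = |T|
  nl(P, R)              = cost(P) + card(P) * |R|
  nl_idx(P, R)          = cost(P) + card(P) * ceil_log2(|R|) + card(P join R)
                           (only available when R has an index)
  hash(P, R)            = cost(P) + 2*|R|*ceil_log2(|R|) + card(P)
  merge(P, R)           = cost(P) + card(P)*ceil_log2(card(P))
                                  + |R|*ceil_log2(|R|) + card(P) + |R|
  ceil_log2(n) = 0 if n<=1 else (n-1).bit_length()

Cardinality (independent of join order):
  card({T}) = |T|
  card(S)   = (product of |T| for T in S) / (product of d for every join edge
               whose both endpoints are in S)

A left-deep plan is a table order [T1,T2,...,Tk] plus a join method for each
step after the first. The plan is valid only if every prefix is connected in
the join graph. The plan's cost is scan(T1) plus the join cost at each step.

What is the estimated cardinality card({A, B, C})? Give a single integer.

Tables in S: A(250), B(200), C(120)
Edges inside S: C-A(d=60), C-B(d=5)
numerator = 250 * 200 * 120 = 6000000
denominator = 60 * 5 = 300
card(S) = 6000000 / 300 = 20000

20000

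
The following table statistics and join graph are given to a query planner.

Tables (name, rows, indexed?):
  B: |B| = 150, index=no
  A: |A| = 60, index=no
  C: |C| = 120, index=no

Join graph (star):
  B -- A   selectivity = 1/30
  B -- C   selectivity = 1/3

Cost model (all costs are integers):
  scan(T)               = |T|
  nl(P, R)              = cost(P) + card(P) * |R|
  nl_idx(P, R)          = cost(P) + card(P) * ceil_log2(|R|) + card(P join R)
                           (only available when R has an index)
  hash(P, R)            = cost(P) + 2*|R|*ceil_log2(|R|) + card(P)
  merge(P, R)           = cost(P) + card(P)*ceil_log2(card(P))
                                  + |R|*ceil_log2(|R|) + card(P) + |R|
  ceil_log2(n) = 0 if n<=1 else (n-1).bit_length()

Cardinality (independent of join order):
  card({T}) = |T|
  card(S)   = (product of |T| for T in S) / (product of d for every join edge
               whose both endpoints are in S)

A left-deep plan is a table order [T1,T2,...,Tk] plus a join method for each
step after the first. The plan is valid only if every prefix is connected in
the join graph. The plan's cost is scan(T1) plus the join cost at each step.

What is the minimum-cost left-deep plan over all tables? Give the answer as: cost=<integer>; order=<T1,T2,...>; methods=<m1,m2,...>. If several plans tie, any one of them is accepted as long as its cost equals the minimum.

cost=3000; order=B,A,C; methods=hash,hash

Selinger DP (subsets sized 1..n):
  {B}: scan cost=150, card=150
  {A}: scan cost=60, card=60
  {C}: scan cost=120, card=120
  {AB}: card=300; try (A,hash)→1020, (B,merge)→1830, (A,merge)→1920, (B,hash)→2520, (B,nl)→9060, (A,nl)→9150; best=1020 via (A,hash)
  {BC}: card=6000; try (C,hash)→1980, (B,merge)→2430, (C,merge)→2460, (B,hash)→2640, (B,nl)→18120, (C,nl)→18150; best=1980 via (C,hash)
  {ABC}: card=12000; try (C,hash)→3000, (C,merge)→4980, (A,hash)→8700, (C,nl)→37020, (A,merge)→86400, (A,nl)→361980; best=3000 via (C,hash)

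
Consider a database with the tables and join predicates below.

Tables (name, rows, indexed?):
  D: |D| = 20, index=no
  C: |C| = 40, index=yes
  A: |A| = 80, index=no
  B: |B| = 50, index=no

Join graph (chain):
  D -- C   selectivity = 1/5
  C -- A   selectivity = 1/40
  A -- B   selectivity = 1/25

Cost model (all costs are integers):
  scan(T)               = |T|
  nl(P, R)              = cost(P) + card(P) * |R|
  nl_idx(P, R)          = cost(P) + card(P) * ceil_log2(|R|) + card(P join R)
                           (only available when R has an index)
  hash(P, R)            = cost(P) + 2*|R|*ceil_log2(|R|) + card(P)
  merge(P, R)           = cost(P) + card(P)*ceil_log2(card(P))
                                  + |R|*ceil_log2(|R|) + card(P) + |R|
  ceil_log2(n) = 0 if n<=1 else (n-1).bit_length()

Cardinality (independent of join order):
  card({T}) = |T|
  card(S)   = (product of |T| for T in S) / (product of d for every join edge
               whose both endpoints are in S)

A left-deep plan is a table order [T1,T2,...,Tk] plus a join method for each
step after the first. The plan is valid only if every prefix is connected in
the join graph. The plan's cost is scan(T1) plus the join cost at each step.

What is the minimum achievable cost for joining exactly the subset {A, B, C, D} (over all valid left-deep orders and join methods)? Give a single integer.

Selinger DP over subsets of {A,B,C,D}:
  {D}: scan cost=20, card=20
  {C}: scan cost=40, card=40
  {A}: scan cost=80, card=80
  {B}: scan cost=50, card=50
  {CD}: card=160; try (D,hash)→280, (C,nl_idx)→300, (C,merge)→420, (D,merge)→440, (C,hash)→520, (C,nl)→820 …(+1); best=280 via (D,hash)
  {AC}: card=80; try (C,hash)→640, (C,nl_idx)→640, (A,merge)→960, (C,merge)→1000, (A,hash)→1200, (A,nl)→3240 …(+1); best=640 via (C,hash)
  {AB}: card=160; try (B,hash)→760, (A,merge)→1040, (B,merge)→1070, (A,hash)→1220, (A,nl)→4050, (B,nl)→4080; best=760 via (B,hash)
  {ACD}: card=320; try (D,hash)→920, (D,merge)→1400, (A,hash)→1560, (D,nl)→2240, (A,merge)→2360, (A,nl)→13080; best=920 via (D,hash)
  {ABC}: card=160; try (B,hash)→1320, (C,hash)→1400, (B,merge)→1630, (C,nl_idx)→1880, (C,merge)→2480, (B,nl)→4640 …(+1); best=1320 via (B,hash)
  {ABCD}: card=640; try (D,hash)→1680, (B,hash)→1840, (D,merge)→2880, (B,merge)→4470, (D,nl)→4520, (B,nl)→16920; best=1680 via (D,hash)

1680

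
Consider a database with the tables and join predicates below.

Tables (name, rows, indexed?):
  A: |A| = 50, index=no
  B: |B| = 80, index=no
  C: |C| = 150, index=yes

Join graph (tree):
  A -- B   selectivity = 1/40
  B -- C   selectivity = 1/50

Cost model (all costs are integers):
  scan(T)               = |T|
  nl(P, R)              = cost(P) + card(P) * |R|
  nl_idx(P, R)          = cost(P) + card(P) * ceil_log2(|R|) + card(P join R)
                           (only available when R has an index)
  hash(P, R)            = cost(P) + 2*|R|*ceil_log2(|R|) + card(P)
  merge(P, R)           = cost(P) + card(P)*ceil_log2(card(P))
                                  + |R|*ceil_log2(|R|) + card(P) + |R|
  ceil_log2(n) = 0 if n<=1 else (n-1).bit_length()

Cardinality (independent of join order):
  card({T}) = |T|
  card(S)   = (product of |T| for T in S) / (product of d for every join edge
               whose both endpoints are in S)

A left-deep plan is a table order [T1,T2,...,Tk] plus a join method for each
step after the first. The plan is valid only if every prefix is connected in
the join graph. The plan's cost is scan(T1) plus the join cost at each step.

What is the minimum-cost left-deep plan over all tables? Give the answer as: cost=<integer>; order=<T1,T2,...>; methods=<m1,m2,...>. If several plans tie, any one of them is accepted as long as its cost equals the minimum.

Selinger DP (subsets sized 1..n):
  {A}: scan cost=50, card=50
  {B}: scan cost=80, card=80
  {C}: scan cost=150, card=150
  {AB}: card=100; try (A,hash)→760, (B,merge)→1040, (A,merge)→1070, (B,hash)→1220, (B,nl)→4050, (A,nl)→4080; best=760 via (A,hash)
  {BC}: card=240; try (C,nl_idx)→960, (B,hash)→1420, (C,merge)→2070, (B,merge)→2140, (C,hash)→2560, (C,nl)→12080 …(+1); best=960 via (C,nl_idx)
  {ABC}: card=300; try (A,hash)→1800, (C,nl_idx)→1860, (C,merge)→2910, (C,hash)→3260, (A,merge)→3470, (A,nl)→12960 …(+1); best=1800 via (A,hash)

cost=1800; order=B,C,A; methods=nl_idx,hash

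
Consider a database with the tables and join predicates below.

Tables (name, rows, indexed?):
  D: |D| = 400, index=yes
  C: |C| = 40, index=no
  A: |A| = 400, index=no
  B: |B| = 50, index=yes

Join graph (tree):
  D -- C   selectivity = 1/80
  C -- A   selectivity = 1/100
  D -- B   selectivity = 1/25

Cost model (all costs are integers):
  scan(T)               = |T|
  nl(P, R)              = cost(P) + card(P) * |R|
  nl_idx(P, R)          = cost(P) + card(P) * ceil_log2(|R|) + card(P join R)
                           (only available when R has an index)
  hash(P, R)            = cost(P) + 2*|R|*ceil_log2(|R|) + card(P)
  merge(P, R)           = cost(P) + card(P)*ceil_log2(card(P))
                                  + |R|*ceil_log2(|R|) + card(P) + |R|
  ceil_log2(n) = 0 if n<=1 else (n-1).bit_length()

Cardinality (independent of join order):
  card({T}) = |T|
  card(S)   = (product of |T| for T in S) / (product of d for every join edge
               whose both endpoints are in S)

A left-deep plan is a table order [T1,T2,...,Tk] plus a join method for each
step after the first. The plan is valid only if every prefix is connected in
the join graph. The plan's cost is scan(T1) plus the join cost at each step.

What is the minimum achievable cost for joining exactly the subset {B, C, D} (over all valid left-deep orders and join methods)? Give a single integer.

1400

Selinger DP over subsets of {B,C,D}:
  {D}: scan cost=400, card=400
  {C}: scan cost=40, card=40
  {B}: scan cost=50, card=50
  {CD}: card=200; try (D,nl_idx)→600, (C,hash)→1280, (D,merge)→4320, (C,merge)→4680, (D,hash)→7280, (D,nl)→16040 …(+1); best=600 via (D,nl_idx)
  {BD}: card=800; try (D,nl_idx)→1300, (B,hash)→1400, (B,nl_idx)→3600, (D,merge)→4400, (B,merge)→4750, (D,hash)→7300 …(+2); best=1300 via (D,nl_idx)
  {BCD}: card=400; try (B,hash)→1400, (B,nl_idx)→2200, (C,hash)→2580, (B,merge)→2750, (C,merge)→10380, (B,nl)→10600 …(+1); best=1400 via (B,hash)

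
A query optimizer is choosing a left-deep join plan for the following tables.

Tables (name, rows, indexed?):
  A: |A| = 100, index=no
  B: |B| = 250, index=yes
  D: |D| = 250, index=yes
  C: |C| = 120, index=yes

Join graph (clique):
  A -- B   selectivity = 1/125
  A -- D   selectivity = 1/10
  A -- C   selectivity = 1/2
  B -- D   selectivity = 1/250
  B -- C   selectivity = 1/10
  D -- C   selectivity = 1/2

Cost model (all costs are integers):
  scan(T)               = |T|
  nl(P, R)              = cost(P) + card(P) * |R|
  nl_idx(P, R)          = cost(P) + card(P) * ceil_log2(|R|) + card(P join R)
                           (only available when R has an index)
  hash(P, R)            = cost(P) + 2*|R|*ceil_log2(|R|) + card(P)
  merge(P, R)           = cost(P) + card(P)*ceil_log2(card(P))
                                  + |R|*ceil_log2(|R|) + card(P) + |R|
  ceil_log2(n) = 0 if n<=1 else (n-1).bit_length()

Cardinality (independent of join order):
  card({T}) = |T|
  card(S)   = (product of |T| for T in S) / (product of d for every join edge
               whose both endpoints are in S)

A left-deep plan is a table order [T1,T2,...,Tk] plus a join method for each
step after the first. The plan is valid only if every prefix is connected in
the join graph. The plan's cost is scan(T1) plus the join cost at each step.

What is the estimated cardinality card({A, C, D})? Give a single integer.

Tables in S: A(100), C(120), D(250)
Edges inside S: A-D(d=10), A-C(d=2), D-C(d=2)
numerator = 100 * 120 * 250 = 3000000
denominator = 10 * 2 * 2 = 40
card(S) = 3000000 / 40 = 75000

75000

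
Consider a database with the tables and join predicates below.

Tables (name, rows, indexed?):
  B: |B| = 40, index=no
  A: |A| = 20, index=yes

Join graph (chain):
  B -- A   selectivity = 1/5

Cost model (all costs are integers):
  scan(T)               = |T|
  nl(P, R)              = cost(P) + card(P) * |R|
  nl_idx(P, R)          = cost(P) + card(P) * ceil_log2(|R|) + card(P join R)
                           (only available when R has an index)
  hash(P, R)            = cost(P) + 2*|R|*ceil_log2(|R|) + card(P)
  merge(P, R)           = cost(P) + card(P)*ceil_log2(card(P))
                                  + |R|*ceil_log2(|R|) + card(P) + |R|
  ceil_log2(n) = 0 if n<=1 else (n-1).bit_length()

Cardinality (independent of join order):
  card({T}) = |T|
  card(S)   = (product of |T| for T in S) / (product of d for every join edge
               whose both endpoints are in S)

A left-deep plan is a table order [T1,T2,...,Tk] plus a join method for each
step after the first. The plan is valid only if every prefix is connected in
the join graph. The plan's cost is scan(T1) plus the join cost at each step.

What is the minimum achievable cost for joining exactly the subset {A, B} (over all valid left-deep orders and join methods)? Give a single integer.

Selinger DP over subsets of {A,B}:
  {B}: scan cost=40, card=40
  {A}: scan cost=20, card=20
  {AB}: card=160; try (A,hash)→280, (A,nl_idx)→400, (B,merge)→420, (A,merge)→440, (B,hash)→520, (B,nl)→820 …(+1); best=280 via (A,hash)

280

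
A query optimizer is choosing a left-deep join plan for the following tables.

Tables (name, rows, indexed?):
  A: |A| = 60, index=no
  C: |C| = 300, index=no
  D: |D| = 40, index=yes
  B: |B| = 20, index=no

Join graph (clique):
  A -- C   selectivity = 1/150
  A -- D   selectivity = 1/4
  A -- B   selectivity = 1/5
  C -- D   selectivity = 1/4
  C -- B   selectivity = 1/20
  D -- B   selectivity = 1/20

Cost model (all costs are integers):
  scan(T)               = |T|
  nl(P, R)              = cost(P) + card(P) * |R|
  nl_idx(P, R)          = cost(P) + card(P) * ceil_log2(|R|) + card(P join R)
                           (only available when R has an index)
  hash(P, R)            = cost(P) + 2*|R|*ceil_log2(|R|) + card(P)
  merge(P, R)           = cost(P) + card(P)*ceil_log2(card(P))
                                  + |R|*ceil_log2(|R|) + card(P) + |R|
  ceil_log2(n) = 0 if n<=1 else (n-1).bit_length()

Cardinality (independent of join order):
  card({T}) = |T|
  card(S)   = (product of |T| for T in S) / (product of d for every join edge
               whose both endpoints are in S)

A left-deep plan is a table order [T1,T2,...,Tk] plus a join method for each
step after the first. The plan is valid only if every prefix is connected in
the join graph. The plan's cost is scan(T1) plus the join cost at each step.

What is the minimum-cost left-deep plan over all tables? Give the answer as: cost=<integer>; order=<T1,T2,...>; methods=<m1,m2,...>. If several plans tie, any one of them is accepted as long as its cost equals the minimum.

cost=1787; order=C,A,B,D; methods=hash,hash,nl_idx

Selinger DP (subsets sized 1..n):
  {A}: scan cost=60, card=60
  {C}: scan cost=300, card=300
  {D}: scan cost=40, card=40
  {B}: scan cost=20, card=20
  {AC}: card=120; try (A,hash)→1320, (C,merge)→3480, (A,merge)→3720, (C,hash)→5520, (C,nl)→18060, (A,nl)→18300; best=1320 via (A,hash)
  {AD}: card=600; try (D,hash)→600, (A,merge)→740, (D,merge)→760, (A,hash)→800, (D,nl_idx)→1020, (A,nl)→2440 …(+1); best=600 via (D,hash)
  {AB}: card=240; try (B,hash)→320, (A,merge)→560, (B,merge)→600, (A,hash)→760, (A,nl)→1220, (B,nl)→1260; best=320 via (B,hash)
  {CD}: card=3000; try (D,hash)→1080, (C,merge)→3320, (D,merge)→3580, (D,nl_idx)→5100, (C,hash)→5480, (C,nl)→12040 …(+1); best=1080 via (D,hash)
  {BC}: card=300; try (B,hash)→800, (C,merge)→3140, (B,merge)→3420, (C,hash)→5440, (C,nl)→6020, (B,nl)→6300; best=800 via (B,hash)
  {BD}: card=40; try (D,nl_idx)→180, (B,hash)→280, (D,merge)→420, (B,merge)→440, (D,hash)→520, (D,nl)→820 …(+1); best=180 via (D,nl_idx)
  {ACD}: card=300; try (D,hash)→1920, (D,nl_idx)→2340, (D,merge)→2560, (A,hash)→4800, (D,nl)→6120, (C,hash)→6600 …(+4); best=1920 via (D,hash)
  {ABC}: card=24; try (B,hash)→1640, (A,hash)→1820, (B,merge)→2400, (B,nl)→3720, (A,merge)→4220, (C,merge)→5480 …(+3); best=1640 via (B,hash)
  {ABD}: card=120; try (A,merge)→880, (A,hash)→940, (D,hash)→1040, (B,hash)→1400, (D,nl_idx)→1880, (A,nl)→2580 …(+4); best=880 via (A,merge)
  {BCD}: card=150; try (D,hash)→1580, (D,nl_idx)→2750, (C,merge)→3460, (D,merge)→4080, (B,hash)→4280, (C,hash)→5620 …(+4); best=1580 via (D,hash)
  {ABCD}: card=3; try (D,nl_idx)→1787, (D,merge)→2064, (D,hash)→2144, (B,hash)→2420, (A,hash)→2450, (D,nl)→2600 …(+7); best=1787 via (D,nl_idx)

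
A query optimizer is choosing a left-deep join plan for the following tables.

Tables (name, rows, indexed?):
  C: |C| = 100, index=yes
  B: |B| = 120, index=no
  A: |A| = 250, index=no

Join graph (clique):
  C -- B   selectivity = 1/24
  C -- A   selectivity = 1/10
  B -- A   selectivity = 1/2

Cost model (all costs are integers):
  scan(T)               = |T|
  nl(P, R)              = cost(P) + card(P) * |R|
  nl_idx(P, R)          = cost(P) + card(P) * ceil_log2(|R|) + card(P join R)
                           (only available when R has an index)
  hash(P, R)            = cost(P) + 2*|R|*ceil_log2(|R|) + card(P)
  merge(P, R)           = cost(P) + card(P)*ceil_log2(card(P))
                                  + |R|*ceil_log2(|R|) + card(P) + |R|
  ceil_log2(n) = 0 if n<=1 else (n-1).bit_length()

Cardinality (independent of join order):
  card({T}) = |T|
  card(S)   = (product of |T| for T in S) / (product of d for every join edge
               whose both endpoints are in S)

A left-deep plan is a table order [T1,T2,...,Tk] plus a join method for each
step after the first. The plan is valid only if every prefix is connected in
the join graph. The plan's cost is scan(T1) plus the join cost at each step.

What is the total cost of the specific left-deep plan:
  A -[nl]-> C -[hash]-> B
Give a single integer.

step 1: scan A: cost=250, card=250
step 2: join C via nl
    card(P join C) = 250*100/(10) = 2500
    cost = 250 + 250*100 = 25250
step 3: join B via hash
    card(P join B) = 2500*120/(24*2) = 6250
    cost = 25250 + 2*120*7 + 2500 = 29430

29430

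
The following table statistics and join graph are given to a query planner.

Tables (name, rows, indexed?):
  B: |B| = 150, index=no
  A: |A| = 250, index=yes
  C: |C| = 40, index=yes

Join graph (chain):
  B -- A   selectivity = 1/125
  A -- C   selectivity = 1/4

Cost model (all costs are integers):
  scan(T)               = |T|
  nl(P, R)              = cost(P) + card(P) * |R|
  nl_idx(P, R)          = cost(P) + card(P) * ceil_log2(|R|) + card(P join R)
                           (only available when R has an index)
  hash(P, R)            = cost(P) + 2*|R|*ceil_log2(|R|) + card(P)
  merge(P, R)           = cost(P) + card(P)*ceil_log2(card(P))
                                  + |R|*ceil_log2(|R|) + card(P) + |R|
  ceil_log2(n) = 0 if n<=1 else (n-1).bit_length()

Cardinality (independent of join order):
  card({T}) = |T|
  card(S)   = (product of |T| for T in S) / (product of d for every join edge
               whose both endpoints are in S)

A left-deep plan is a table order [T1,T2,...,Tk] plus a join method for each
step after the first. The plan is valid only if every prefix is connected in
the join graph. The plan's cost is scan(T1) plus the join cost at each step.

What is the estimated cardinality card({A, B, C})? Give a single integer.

Tables in S: A(250), B(150), C(40)
Edges inside S: B-A(d=125), A-C(d=4)
numerator = 250 * 150 * 40 = 1500000
denominator = 125 * 4 = 500
card(S) = 1500000 / 500 = 3000

3000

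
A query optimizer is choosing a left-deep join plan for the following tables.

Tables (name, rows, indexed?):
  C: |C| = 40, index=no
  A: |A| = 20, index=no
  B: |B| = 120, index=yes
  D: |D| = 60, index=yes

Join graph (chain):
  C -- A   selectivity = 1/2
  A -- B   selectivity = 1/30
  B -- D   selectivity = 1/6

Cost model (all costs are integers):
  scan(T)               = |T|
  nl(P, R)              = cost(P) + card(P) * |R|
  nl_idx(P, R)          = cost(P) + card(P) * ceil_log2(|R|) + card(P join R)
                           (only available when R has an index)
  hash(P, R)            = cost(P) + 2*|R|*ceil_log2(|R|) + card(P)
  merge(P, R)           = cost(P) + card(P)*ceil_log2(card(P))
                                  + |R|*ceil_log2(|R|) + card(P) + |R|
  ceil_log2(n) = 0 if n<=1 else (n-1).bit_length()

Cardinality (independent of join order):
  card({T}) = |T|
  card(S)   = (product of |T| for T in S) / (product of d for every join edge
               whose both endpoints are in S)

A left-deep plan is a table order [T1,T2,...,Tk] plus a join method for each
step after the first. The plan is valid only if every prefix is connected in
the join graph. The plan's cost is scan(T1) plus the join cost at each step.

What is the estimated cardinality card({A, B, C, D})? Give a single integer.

16000

Tables in S: A(20), B(120), C(40), D(60)
Edges inside S: C-A(d=2), A-B(d=30), B-D(d=6)
numerator = 20 * 120 * 40 * 60 = 5760000
denominator = 2 * 30 * 6 = 360
card(S) = 5760000 / 360 = 16000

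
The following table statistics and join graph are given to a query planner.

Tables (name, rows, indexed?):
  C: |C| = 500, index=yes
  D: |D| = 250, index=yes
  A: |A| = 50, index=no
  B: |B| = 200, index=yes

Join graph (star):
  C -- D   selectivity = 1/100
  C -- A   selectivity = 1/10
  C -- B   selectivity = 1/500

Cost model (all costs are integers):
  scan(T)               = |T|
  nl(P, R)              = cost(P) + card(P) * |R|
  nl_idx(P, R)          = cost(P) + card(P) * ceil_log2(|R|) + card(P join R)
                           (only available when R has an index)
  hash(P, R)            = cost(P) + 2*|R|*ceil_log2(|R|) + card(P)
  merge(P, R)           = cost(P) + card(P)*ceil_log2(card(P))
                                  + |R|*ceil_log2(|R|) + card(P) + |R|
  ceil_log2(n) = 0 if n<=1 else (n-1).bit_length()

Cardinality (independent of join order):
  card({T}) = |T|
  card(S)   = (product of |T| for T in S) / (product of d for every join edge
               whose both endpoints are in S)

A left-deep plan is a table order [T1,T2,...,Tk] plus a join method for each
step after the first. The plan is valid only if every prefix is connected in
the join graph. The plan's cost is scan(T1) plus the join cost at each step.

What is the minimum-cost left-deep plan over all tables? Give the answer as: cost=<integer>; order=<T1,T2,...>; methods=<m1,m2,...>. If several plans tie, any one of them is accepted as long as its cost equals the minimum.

cost=5400; order=B,C,D,A; methods=nl_idx,nl_idx,hash

Selinger DP (subsets sized 1..n):
  {C}: scan cost=500, card=500
  {D}: scan cost=250, card=250
  {A}: scan cost=50, card=50
  {B}: scan cost=200, card=200
  {CD}: card=1250; try (C,nl_idx)→3750, (D,hash)→5000, (D,nl_idx)→5750, (C,merge)→7500, (D,merge)→7750, (C,hash)→9500 …(+2); best=3750 via (C,nl_idx)
  {AC}: card=2500; try (A,hash)→1600, (C,nl_idx)→3000, (C,merge)→5400, (A,merge)→5850, (C,hash)→9100, (C,nl)→25050 …(+1); best=1600 via (A,hash)
  {BC}: card=200; try (C,nl_idx)→2200, (B,hash)→4200, (B,nl_idx)→4700, (C,merge)→7000, (B,merge)→7300, (C,hash)→9400 …(+2); best=2200 via (C,nl_idx)
  {ACD}: card=6250; try (A,hash)→5600, (D,hash)→8100, (A,merge)→19100, (D,nl_idx)→27850, (D,merge)→36350, (A,nl)→66250 …(+1); best=5600 via (A,hash)
  {BCD}: card=500; try (D,nl_idx)→4300, (D,merge)→6250, (D,hash)→6400, (B,hash)→8200, (B,nl_idx)→14250, (B,merge)→20550 …(+2); best=4300 via (D,nl_idx)
  {ABC}: card=1000; try (A,hash)→3000, (A,merge)→4350, (B,hash)→7300, (A,nl)→12200, (B,nl_idx)→22600, (B,merge)→35900 …(+1); best=3000 via (A,hash)
  {ABCD}: card=2500; try (A,hash)→5400, (D,hash)→8000, (A,merge)→9650, (D,nl_idx)→13500, (B,hash)→15050, (D,merge)→16250 …(+5); best=5400 via (A,hash)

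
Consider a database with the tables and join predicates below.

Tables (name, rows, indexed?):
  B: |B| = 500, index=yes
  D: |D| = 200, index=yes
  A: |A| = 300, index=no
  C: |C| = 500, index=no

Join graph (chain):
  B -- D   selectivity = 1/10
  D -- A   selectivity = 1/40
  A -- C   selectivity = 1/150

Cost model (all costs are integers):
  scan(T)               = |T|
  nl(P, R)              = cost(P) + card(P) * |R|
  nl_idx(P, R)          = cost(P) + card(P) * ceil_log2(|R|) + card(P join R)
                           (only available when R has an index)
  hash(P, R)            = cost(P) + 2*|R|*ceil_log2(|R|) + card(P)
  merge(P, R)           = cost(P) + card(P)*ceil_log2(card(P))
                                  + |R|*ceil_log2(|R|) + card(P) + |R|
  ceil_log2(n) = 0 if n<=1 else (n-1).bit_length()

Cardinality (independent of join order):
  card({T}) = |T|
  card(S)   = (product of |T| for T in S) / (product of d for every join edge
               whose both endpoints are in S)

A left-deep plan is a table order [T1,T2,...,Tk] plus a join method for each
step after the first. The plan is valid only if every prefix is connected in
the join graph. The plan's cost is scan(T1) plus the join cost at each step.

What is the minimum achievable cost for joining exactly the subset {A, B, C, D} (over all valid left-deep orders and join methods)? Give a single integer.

24600

Selinger DP over subsets of {A,B,C,D}:
  {B}: scan cost=500, card=500
  {D}: scan cost=200, card=200
  {A}: scan cost=300, card=300
  {C}: scan cost=500, card=500
  {BD}: card=10000; try (D,hash)→4200, (B,merge)→7000, (D,merge)→7300, (B,hash)→9400, (B,nl_idx)→12000, (D,nl_idx)→14500 …(+2); best=4200 via (D,hash)
  {AD}: card=1500; try (D,hash)→3800, (D,nl_idx)→4200, (A,merge)→5000, (D,merge)→5100, (A,hash)→5800, (A,nl)→60200 …(+1); best=3800 via (D,hash)
  {AC}: card=1000; try (A,hash)→6400, (C,merge)→8300, (A,merge)→8500, (C,hash)→9600, (C,nl)→150300, (A,nl)→150500; best=6400 via (A,hash)
  {ABD}: card=75000; try (B,hash)→14300, (A,hash)→19600, (B,merge)→26800, (B,nl_idx)→92300, (A,merge)→157200, (B,nl)→753800 …(+1); best=14300 via (B,hash)
  {ACD}: card=5000; try (D,hash)→10600, (C,hash)→14300, (D,merge)→19200, (D,nl_idx)→19400, (C,merge)→26800, (D,nl)→206400 …(+1); best=10600 via (D,hash)
  {ABCD}: card=250000; try (B,hash)→24600, (B,merge)→85600, (C,hash)→98300, (B,nl_idx)→305600, (C,merge)→1369300, (B,nl)→2510600 …(+1); best=24600 via (B,hash)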